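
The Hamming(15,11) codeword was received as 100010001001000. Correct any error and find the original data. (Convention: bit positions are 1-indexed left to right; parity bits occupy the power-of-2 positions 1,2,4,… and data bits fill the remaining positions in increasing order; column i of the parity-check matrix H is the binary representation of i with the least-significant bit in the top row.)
Syndrome s = H · r^T (mod 2), r = 100010001001000:
  s[0] = (101010101010101)·(100010001001000) mod 2 = 1+0+0+0+1+0+0+0+1+0+0+0+0+0+0 mod 2 = 1
  s[1] = (011001100110011)·(100010001001000) mod 2 = 0+0+0+0+0+0+0+0+0+0+0+0+0+0+0 mod 2 = 0
  s[2] = (000111100001111)·(100010001001000) mod 2 = 0+0+0+0+1+0+0+0+0+0+0+1+0+0+0 mod 2 = 0
  s[3] = (000000011111111)·(100010001001000) mod 2 = 0+0+0+0+0+0+0+0+1+0+0+1+0+0+0 mod 2 = 0
Syndrome = 1000
Column 1 of H equals this syndrome → error at bit 1 (1-indexed).
Flip bit 1: 100010001001000 → 000010001001000
Extract data bits at positions {3,5,6,7,9,10,11,12,13,14,15}: 01001001000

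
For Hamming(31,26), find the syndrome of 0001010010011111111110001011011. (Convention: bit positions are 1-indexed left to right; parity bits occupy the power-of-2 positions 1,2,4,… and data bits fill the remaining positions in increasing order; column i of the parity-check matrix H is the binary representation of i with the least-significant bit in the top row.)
Syndrome s = H · r^T (mod 2), r = 0001010010011111111110001011011:
  s[0] = (1010101010101010101010101010101)·(0001010010011111111110001011011) mod 2 = 0+0+0+0+0+0+0+0+1+0+0+0+1+0+1+0+1+0+1+0+1+0+0+0+1+0+1+0+0+0+1 mod 2 = 1
  s[1] = (0110011001100110011001100110011)·(0001010010011111111110001011011) mod 2 = 0+0+0+0+0+1+0+0+0+0+0+0+0+1+1+0+0+1+1+0+0+0+0+0+0+0+1+0+0+1+1 mod 2 = 0
  s[2] = (0001111000011110000111100001111)·(0001010010011111111110001011011) mod 2 = 0+0+0+1+0+1+0+0+0+0+0+1+1+1+1+0+0+0+0+1+1+0+0+0+0+0+0+1+0+1+1 mod 2 = 1
  s[3] = (0000000111111110000000011111111)·(0001010010011111111110001011011) mod 2 = 0+0+0+0+0+0+0+0+1+0+0+1+1+1+1+0+0+0+0+0+0+0+0+0+1+0+1+1+0+1+1 mod 2 = 0
  s[4] = (0000000000000001111111111111111)·(0001010010011111111110001011011) mod 2 = 0+0+0+0+0+0+0+0+0+0+0+0+0+0+0+1+1+1+1+1+1+0+0+0+1+0+1+1+0+1+1 mod 2 = 1
Syndrome = 10101
Non-zero syndrome: error at position 21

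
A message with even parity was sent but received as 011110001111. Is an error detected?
Sum of received bits: 0+1+1+1+1+0+0+0+1+1+1+1 = 8; 8 mod 2 = 0. Result is 0 → no error detected.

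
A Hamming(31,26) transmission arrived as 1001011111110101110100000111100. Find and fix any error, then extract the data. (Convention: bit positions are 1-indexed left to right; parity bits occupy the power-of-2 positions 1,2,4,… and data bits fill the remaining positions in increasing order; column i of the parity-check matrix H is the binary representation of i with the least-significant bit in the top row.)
Syndrome s = H · r^T (mod 2), r = 1001011111110101110100000111100:
  s[0] = (1010101010101010101010101010101)·(1001011111110101110100000111100) mod 2 = 1+0+0+0+0+0+1+0+1+0+1+0+0+0+0+0+1+0+0+0+0+0+0+0+0+0+1+0+1+0+0 mod 2 = 1
  s[1] = (0110011001100110011001100110011)·(1001011111110101110100000111100) mod 2 = 0+0+0+0+0+1+1+0+0+1+1+0+0+1+0+0+0+1+0+0+0+0+0+0+0+1+1+0+0+0+0 mod 2 = 0
  s[2] = (0001111000011110000111100001111)·(1001011111110101110100000111100) mod 2 = 0+0+0+1+0+1+1+0+0+0+0+1+0+1+0+0+0+0+0+1+0+0+0+0+0+0+0+1+1+0+0 mod 2 = 0
  s[3] = (0000000111111110000000011111111)·(1001011111110101110100000111100) mod 2 = 0+0+0+0+0+0+0+1+1+1+1+1+0+1+0+0+0+0+0+0+0+0+0+0+0+1+1+1+1+0+0 mod 2 = 0
  s[4] = (0000000000000001111111111111111)·(1001011111110101110100000111100) mod 2 = 0+0+0+0+0+0+0+0+0+0+0+0+0+0+0+1+1+1+0+1+0+0+0+0+0+1+1+1+1+0+0 mod 2 = 0
Syndrome = 10000
Column 1 of H equals this syndrome → error at bit 1 (1-indexed).
Flip bit 1: 1001011111110101110100000111100 → 0001011111110101110100000111100
Extract data bits at positions {3,5,6,7,9,10,11,12,13,14,15,17,18,19,20,21,22,23,24,25,26,27,28,29,30,31}: 00111111010110100000111100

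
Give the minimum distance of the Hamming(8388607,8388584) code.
d_min = 3 (every single-error-correcting Hamming code has d_min = 3).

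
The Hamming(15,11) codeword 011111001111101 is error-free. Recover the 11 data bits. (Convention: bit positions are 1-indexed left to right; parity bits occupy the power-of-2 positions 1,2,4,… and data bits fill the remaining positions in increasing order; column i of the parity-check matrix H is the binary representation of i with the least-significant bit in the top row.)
Parity bits occupy power-of-2 positions; data bits are at positions {3,5,6,7,9,10,11,12,13,14,15} (1-indexed).
Extract: c[3]=1 c[5]=1 c[6]=1 c[7]=0 c[9]=1 c[10]=1 c[11]=1 c[12]=1 c[13]=1 c[14]=0 c[15]=1
Data = 11101111101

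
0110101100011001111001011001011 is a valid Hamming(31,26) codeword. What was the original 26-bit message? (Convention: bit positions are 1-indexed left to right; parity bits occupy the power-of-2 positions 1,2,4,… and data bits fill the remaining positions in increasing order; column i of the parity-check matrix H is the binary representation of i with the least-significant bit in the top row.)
Parity bits occupy power-of-2 positions; data bits are at positions {3,5,6,7,9,10,11,12,13,14,15,17,18,19,20,21,22,23,24,25,26,27,28,29,30,31} (1-indexed).
Extract: c[3]=1 c[5]=1 c[6]=0 c[7]=1 c[9]=0 c[10]=0 c[11]=0 c[12]=1 c[13]=1 c[14]=0 c[15]=0 c[17]=1 c[18]=1 c[19]=1 c[20]=0 c[21]=0 c[22]=1 c[23]=0 c[24]=1 c[25]=1 c[26]=0 c[27]=0 c[28]=1 c[29]=0 c[30]=1 c[31]=1
Data = 11010001100111001011001011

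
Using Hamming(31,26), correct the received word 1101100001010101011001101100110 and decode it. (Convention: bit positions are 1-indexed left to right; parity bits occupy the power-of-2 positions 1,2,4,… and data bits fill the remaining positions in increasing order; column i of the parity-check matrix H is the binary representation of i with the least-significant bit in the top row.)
Syndrome s = H · r^T (mod 2), r = 1101100001010101011001101100110:
  s[0] = (1010101010101010101010101010101)·(1101100001010101011001101100110) mod 2 = 1+0+0+0+1+0+0+0+0+0+0+0+0+0+0+0+0+0+1+0+0+0+1+0+1+0+0+0+1+0+0 mod 2 = 0
  s[1] = (0110011001100110011001100110011)·(1101100001010101011001101100110) mod 2 = 0+1+0+0+0+0+0+0+0+1+0+0+0+1+0+0+0+1+1+0+0+1+1+0+0+1+0+0+0+1+0 mod 2 = 1
  s[2] = (0001111000011110000111100001111)·(1101100001010101011001101100110) mod 2 = 0+0+0+1+1+0+0+0+0+0+0+1+0+1+0+0+0+0+0+0+0+1+1+0+0+0+0+0+1+1+0 mod 2 = 0
  s[3] = (0000000111111110000000011111111)·(1101100001010101011001101100110) mod 2 = 0+0+0+0+0+0+0+0+0+1+0+1+0+1+0+0+0+0+0+0+0+0+0+0+1+1+0+0+1+1+0 mod 2 = 1
  s[4] = (0000000000000001111111111111111)·(1101100001010101011001101100110) mod 2 = 0+0+0+0+0+0+0+0+0+0+0+0+0+0+0+1+0+1+1+0+0+1+1+0+1+1+0+0+1+1+0 mod 2 = 1
Syndrome = 01011
Column 26 of H equals this syndrome → error at bit 26 (1-indexed).
Flip bit 26: 1101100001010101011001101100110 → 1101100001010101011001101000110
Extract data bits at positions {3,5,6,7,9,10,11,12,13,14,15,17,18,19,20,21,22,23,24,25,26,27,28,29,30,31}: 01000101010011001101000110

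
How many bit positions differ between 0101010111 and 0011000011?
XOR = 0110010100, count of 1s = 4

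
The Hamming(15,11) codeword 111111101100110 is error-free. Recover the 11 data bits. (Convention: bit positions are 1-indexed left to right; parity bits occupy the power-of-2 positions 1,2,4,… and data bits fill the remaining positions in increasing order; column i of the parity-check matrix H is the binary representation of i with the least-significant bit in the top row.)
Parity bits occupy power-of-2 positions; data bits are at positions {3,5,6,7,9,10,11,12,13,14,15} (1-indexed).
Extract: c[3]=1 c[5]=1 c[6]=1 c[7]=1 c[9]=1 c[10]=1 c[11]=0 c[12]=0 c[13]=1 c[14]=1 c[15]=0
Data = 11111100110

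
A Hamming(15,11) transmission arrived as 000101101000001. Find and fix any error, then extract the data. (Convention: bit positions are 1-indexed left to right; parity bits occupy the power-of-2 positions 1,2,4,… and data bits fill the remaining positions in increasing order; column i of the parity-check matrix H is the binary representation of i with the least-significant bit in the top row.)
Syndrome s = H · r^T (mod 2), r = 000101101000001:
  s[0] = (101010101010101)·(000101101000001) mod 2 = 0+0+0+0+0+0+1+0+1+0+0+0+0+0+1 mod 2 = 1
  s[1] = (011001100110011)·(000101101000001) mod 2 = 0+0+0+0+0+1+1+0+0+0+0+0+0+0+1 mod 2 = 1
  s[2] = (000111100001111)·(000101101000001) mod 2 = 0+0+0+1+0+1+1+0+0+0+0+0+0+0+1 mod 2 = 0
  s[3] = (000000011111111)·(000101101000001) mod 2 = 0+0+0+0+0+0+0+0+1+0+0+0+0+0+1 mod 2 = 0
Syndrome = 1100
Column 3 of H equals this syndrome → error at bit 3 (1-indexed).
Flip bit 3: 000101101000001 → 001101101000001
Extract data bits at positions {3,5,6,7,9,10,11,12,13,14,15}: 10111000001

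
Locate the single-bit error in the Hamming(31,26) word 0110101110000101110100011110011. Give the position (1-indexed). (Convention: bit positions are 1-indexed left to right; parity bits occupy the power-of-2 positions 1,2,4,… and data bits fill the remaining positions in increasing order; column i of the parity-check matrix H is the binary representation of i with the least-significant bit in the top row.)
Syndrome s = H · r^T (mod 2), r = 0110101110000101110100011110011:
  s[0] = (1010101010101010101010101010101)·(0110101110000101110100011110011) mod 2 = 0+0+1+0+1+0+1+0+1+0+0+0+0+0+0+0+1+0+0+0+0+0+0+0+1+0+1+0+0+0+1 mod 2 = 0
  s[1] = (0110011001100110011001100110011)·(0110101110000101110100011110011) mod 2 = 0+1+1+0+0+0+1+0+0+0+0+0+0+1+0+0+0+1+0+0+0+0+0+0+0+1+1+0+0+1+1 mod 2 = 1
  s[2] = (0001111000011110000111100001111)·(0110101110000101110100011110011) mod 2 = 0+0+0+0+1+0+1+0+0+0+0+0+0+1+0+0+0+0+0+1+0+0+0+0+0+0+0+0+0+1+1 mod 2 = 0
  s[3] = (0000000111111110000000011111111)·(0110101110000101110100011110011) mod 2 = 0+0+0+0+0+0+0+1+1+0+0+0+0+1+0+0+0+0+0+0+0+0+0+1+1+1+1+0+0+1+1 mod 2 = 1
  s[4] = (0000000000000001111111111111111)·(0110101110000101110100011110011) mod 2 = 0+0+0+0+0+0+0+0+0+0+0+0+0+0+0+1+1+1+0+1+0+0+0+1+1+1+1+0+0+1+1 mod 2 = 0
Syndrome = 01010
Column i of H is the binary representation of i, so the syndrome is the binary index of the flipped bit.
Read s = 01010 with s[0] as LSB: 0·2^0 + 1·2^1 + 0·2^2 + 1·2^3 + 0·2^4 = 10.
Error is at bit position 10.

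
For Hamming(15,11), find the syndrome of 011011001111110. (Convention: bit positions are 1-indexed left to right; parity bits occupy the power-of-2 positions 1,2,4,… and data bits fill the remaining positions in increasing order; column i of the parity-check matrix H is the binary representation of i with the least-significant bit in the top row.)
Syndrome s = H · r^T (mod 2), r = 011011001111110:
  s[0] = (101010101010101)·(011011001111110) mod 2 = 0+0+1+0+1+0+0+0+1+0+1+0+1+0+0 mod 2 = 1
  s[1] = (011001100110011)·(011011001111110) mod 2 = 0+1+1+0+0+1+0+0+0+1+1+0+0+1+0 mod 2 = 0
  s[2] = (000111100001111)·(011011001111110) mod 2 = 0+0+0+0+1+1+0+0+0+0+0+1+1+1+0 mod 2 = 1
  s[3] = (000000011111111)·(011011001111110) mod 2 = 0+0+0+0+0+0+0+0+1+1+1+1+1+1+0 mod 2 = 0
Syndrome = 1010
Non-zero syndrome: error at position 5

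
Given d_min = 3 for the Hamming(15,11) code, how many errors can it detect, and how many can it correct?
Detection only: up to d_min − 1 = 2 errors.
Correction: up to ⌊(d_min − 1)/2⌋ = ⌊2/2⌋ = 1 errors.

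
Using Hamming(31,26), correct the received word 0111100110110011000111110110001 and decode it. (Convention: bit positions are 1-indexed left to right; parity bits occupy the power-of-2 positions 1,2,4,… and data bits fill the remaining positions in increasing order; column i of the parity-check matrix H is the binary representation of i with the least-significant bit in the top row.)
Syndrome s = H · r^T (mod 2), r = 0111100110110011000111110110001:
  s[0] = (1010101010101010101010101010101)·(0111100110110011000111110110001) mod 2 = 0+0+1+0+1+0+0+0+1+0+1+0+0+0+1+0+0+0+0+0+1+0+1+0+0+0+1+0+0+0+1 mod 2 = 1
  s[1] = (0110011001100110011001100110011)·(0111100110110011000111110110001) mod 2 = 0+1+1+0+0+0+0+0+0+0+1+0+0+0+1+0+0+0+0+0+0+1+1+0+0+1+1+0+0+0+1 mod 2 = 1
  s[2] = (0001111000011110000111100001111)·(0111100110110011000111110110001) mod 2 = 0+0+0+1+1+0+0+0+0+0+0+1+0+0+1+0+0+0+0+1+1+1+1+0+0+0+0+0+0+0+1 mod 2 = 1
  s[3] = (0000000111111110000000011111111)·(0111100110110011000111110110001) mod 2 = 0+0+0+0+0+0+0+1+1+0+1+1+0+0+1+0+0+0+0+0+0+0+0+1+0+1+1+0+0+0+1 mod 2 = 1
  s[4] = (0000000000000001111111111111111)·(0111100110110011000111110110001) mod 2 = 0+0+0+0+0+0+0+0+0+0+0+0+0+0+0+1+0+0+0+1+1+1+1+1+0+1+1+0+0+0+1 mod 2 = 1
Syndrome = 11111
Column 31 of H equals this syndrome → error at bit 31 (1-indexed).
Flip bit 31: 0111100110110011000111110110001 → 0111100110110011000111110110000
Extract data bits at positions {3,5,6,7,9,10,11,12,13,14,15,17,18,19,20,21,22,23,24,25,26,27,28,29,30,31}: 11001011001000111110110000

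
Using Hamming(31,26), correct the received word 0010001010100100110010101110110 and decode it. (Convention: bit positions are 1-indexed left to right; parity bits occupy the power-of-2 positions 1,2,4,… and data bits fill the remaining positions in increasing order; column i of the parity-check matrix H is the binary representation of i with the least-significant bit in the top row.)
Syndrome s = H · r^T (mod 2), r = 0010001010100100110010101110110:
  s[0] = (1010101010101010101010101010101)·(0010001010100100110010101110110) mod 2 = 0+0+1+0+0+0+1+0+1+0+1+0+0+0+0+0+1+0+0+0+1+0+1+0+1+0+1+0+1+0+0 mod 2 = 0
  s[1] = (0110011001100110011001100110011)·(0010001010100100110010101110110) mod 2 = 0+0+1+0+0+0+1+0+0+0+1+0+0+1+0+0+0+1+0+0+0+0+1+0+0+1+1+0+0+1+0 mod 2 = 1
  s[2] = (0001111000011110000111100001111)·(0010001010100100110010101110110) mod 2 = 0+0+0+0+0+0+1+0+0+0+0+0+0+1+0+0+0+0+0+0+1+0+1+0+0+0+0+0+1+1+0 mod 2 = 0
  s[3] = (0000000111111110000000011111111)·(0010001010100100110010101110110) mod 2 = 0+0+0+0+0+0+0+0+1+0+1+0+0+1+0+0+0+0+0+0+0+0+0+0+1+1+1+0+1+1+0 mod 2 = 0
  s[4] = (0000000000000001111111111111111)·(0010001010100100110010101110110) mod 2 = 0+0+0+0+0+0+0+0+0+0+0+0+0+0+0+0+1+1+0+0+1+0+1+0+1+1+1+0+1+1+0 mod 2 = 1
Syndrome = 01001
Column 18 of H equals this syndrome → error at bit 18 (1-indexed).
Flip bit 18: 0010001010100100110010101110110 → 0010001010100100100010101110110
Extract data bits at positions {3,5,6,7,9,10,11,12,13,14,15,17,18,19,20,21,22,23,24,25,26,27,28,29,30,31}: 10011010010100010101110110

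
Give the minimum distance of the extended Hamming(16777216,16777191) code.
d_min = 4 (adding an overall parity bit to Hamming(16777215,16777191) raises d_min from 3 to 4).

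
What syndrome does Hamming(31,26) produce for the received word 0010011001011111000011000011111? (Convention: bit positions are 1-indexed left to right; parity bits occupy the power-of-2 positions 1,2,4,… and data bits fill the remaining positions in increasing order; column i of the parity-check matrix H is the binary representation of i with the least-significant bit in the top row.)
Syndrome s = H · r^T (mod 2), r = 0010011001011111000011000011111:
  s[0] = (1010101010101010101010101010101)·(0010011001011111000011000011111) mod 2 = 0+0+1+0+0+0+1+0+0+0+0+0+1+0+1+0+0+0+0+0+1+0+0+0+0+0+1+0+1+0+1 mod 2 = 0
  s[1] = (0110011001100110011001100110011)·(0010011001011111000011000011111) mod 2 = 0+0+1+0+0+1+1+0+0+1+0+0+0+1+1+0+0+0+0+0+0+1+0+0+0+0+1+0+0+1+1 mod 2 = 0
  s[2] = (0001111000011110000111100001111)·(0010011001011111000011000011111) mod 2 = 0+0+0+0+0+1+1+0+0+0+0+1+1+1+1+0+0+0+0+0+1+1+0+0+0+0+0+1+1+1+1 mod 2 = 0
  s[3] = (0000000111111110000000011111111)·(0010011001011111000011000011111) mod 2 = 0+0+0+0+0+0+0+0+0+1+0+1+1+1+1+0+0+0+0+0+0+0+0+0+0+0+1+1+1+1+1 mod 2 = 0
  s[4] = (0000000000000001111111111111111)·(0010011001011111000011000011111) mod 2 = 0+0+0+0+0+0+0+0+0+0+0+0+0+0+0+1+0+0+0+0+1+1+0+0+0+0+1+1+1+1+1 mod 2 = 0
Syndrome = 00000
s = 0: no error detected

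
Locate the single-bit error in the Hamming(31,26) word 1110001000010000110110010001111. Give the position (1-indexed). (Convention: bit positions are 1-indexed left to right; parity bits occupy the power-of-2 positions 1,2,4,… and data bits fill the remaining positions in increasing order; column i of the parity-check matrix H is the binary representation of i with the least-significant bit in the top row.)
Syndrome s = H · r^T (mod 2), r = 1110001000010000110110010001111:
  s[0] = (1010101010101010101010101010101)·(1110001000010000110110010001111) mod 2 = 1+0+1+0+0+0+1+0+0+0+0+0+0+0+0+0+1+0+0+0+1+0+0+0+0+0+0+0+1+0+1 mod 2 = 1
  s[1] = (0110011001100110011001100110011)·(1110001000010000110110010001111) mod 2 = 0+1+1+0+0+0+1+0+0+0+0+0+0+0+0+0+0+1+0+0+0+0+0+0+0+0+0+0+0+1+1 mod 2 = 0
  s[2] = (0001111000011110000111100001111)·(1110001000010000110110010001111) mod 2 = 0+0+0+0+0+0+1+0+0+0+0+1+0+0+0+0+0+0+0+1+1+0+0+0+0+0+0+1+1+1+1 mod 2 = 0
  s[3] = (0000000111111110000000011111111)·(1110001000010000110110010001111) mod 2 = 0+0+0+0+0+0+0+0+0+0+0+1+0+0+0+0+0+0+0+0+0+0+0+1+0+0+0+1+1+1+1 mod 2 = 0
  s[4] = (0000000000000001111111111111111)·(1110001000010000110110010001111) mod 2 = 0+0+0+0+0+0+0+0+0+0+0+0+0+0+0+0+1+1+0+1+1+0+0+1+0+0+0+1+1+1+1 mod 2 = 1
Syndrome = 10001
Column i of H is the binary representation of i, so the syndrome is the binary index of the flipped bit.
Read s = 10001 with s[0] as LSB: 1·2^0 + 0·2^1 + 0·2^2 + 0·2^3 + 1·2^4 = 17.
Error is at bit position 17.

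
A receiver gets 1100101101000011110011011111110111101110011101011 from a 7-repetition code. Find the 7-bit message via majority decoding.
Split into 7-bit blocks and majority-vote each:
  block 1 = 1100101: 4 ones, 3 zeros → 1
  block 2 = 1010000: 2 ones, 5 zeros → 0
  block 3 = 1111001: 5 ones, 2 zeros → 1
  block 4 = 1011111: 6 ones, 1 zeros → 1
  block 5 = 1101111: 6 ones, 1 zeros → 1
  block 6 = 0111001: 4 ones, 3 zeros → 1
  block 7 = 1101011: 5 ones, 2 zeros → 1
Decoded = 1011111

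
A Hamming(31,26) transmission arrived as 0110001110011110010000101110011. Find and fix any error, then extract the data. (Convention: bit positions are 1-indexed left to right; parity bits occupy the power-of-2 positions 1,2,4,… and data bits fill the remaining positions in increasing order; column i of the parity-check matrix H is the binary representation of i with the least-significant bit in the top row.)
Syndrome s = H · r^T (mod 2), r = 0110001110011110010000101110011:
  s[0] = (1010101010101010101010101010101)·(0110001110011110010000101110011) mod 2 = 0+0+1+0+0+0+1+0+1+0+0+0+1+0+1+0+0+0+0+0+0+0+1+0+1+0+1+0+0+0+1 mod 2 = 1
  s[1] = (0110011001100110011001100110011)·(0110001110011110010000101110011) mod 2 = 0+1+1+0+0+0+1+0+0+0+0+0+0+1+1+0+0+1+0+0+0+0+1+0+0+1+1+0+0+1+1 mod 2 = 1
  s[2] = (0001111000011110000111100001111)·(0110001110011110010000101110011) mod 2 = 0+0+0+0+0+0+1+0+0+0+0+1+1+1+1+0+0+0+0+0+0+0+1+0+0+0+0+0+0+1+1 mod 2 = 0
  s[3] = (0000000111111110000000011111111)·(0110001110011110010000101110011) mod 2 = 0+0+0+0+0+0+0+1+1+0+0+1+1+1+1+0+0+0+0+0+0+0+0+0+1+1+1+0+0+1+1 mod 2 = 1
  s[4] = (0000000000000001111111111111111)·(0110001110011110010000101110011) mod 2 = 0+0+0+0+0+0+0+0+0+0+0+0+0+0+0+0+0+1+0+0+0+0+1+0+1+1+1+0+0+1+1 mod 2 = 1
Syndrome = 11011
Column 27 of H equals this syndrome → error at bit 27 (1-indexed).
Flip bit 27: 0110001110011110010000101110011 → 0110001110011110010000101100011
Extract data bits at positions {3,5,6,7,9,10,11,12,13,14,15,17,18,19,20,21,22,23,24,25,26,27,28,29,30,31}: 10011001111010000101100011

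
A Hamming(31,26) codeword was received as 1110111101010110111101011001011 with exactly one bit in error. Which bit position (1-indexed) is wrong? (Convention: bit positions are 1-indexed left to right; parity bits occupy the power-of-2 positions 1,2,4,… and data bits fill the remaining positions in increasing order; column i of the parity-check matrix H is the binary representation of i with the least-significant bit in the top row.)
Syndrome s = H · r^T (mod 2), r = 1110111101010110111101011001011:
  s[0] = (1010101010101010101010101010101)·(1110111101010110111101011001011) mod 2 = 1+0+1+0+1+0+1+0+0+0+0+0+0+0+1+0+1+0+1+0+0+0+0+0+1+0+0+0+0+0+1 mod 2 = 1
  s[1] = (0110011001100110011001100110011)·(1110111101010110111101011001011) mod 2 = 0+1+1+0+0+1+1+0+0+1+0+0+0+1+1+0+0+1+1+0+0+1+0+0+0+0+0+0+0+1+1 mod 2 = 0
  s[2] = (0001111000011110000111100001111)·(1110111101010110111101011001011) mod 2 = 0+0+0+0+1+1+1+0+0+0+0+1+0+1+1+0+0+0+0+1+0+1+0+0+0+0+0+1+0+1+1 mod 2 = 1
  s[3] = (0000000111111110000000011111111)·(1110111101010110111101011001011) mod 2 = 0+0+0+0+0+0+0+1+0+1+0+1+0+1+1+0+0+0+0+0+0+0+0+1+1+0+0+1+0+1+1 mod 2 = 0
  s[4] = (0000000000000001111111111111111)·(1110111101010110111101011001011) mod 2 = 0+0+0+0+0+0+0+0+0+0+0+0+0+0+0+0+1+1+1+1+0+1+0+1+1+0+0+1+0+1+1 mod 2 = 0
Syndrome = 10100
Column i of H is the binary representation of i, so the syndrome is the binary index of the flipped bit.
Read s = 10100 with s[0] as LSB: 1·2^0 + 0·2^1 + 1·2^2 + 0·2^3 + 0·2^4 = 5.
Error is at bit position 5.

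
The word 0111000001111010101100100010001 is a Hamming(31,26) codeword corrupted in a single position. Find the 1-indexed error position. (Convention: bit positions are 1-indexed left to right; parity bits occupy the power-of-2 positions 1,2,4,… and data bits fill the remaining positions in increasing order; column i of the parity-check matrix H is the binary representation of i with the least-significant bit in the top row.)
Syndrome s = H · r^T (mod 2), r = 0111000001111010101100100010001:
  s[0] = (1010101010101010101010101010101)·(0111000001111010101100100010001) mod 2 = 0+0+1+0+0+0+0+0+0+0+1+0+1+0+1+0+1+0+1+0+0+0+1+0+0+0+1+0+0+0+1 mod 2 = 1
  s[1] = (0110011001100110011001100110011)·(0111000001111010101100100010001) mod 2 = 0+1+1+0+0+0+0+0+0+1+1+0+0+0+1+0+0+0+1+0+0+0+1+0+0+0+1+0+0+0+1 mod 2 = 1
  s[2] = (0001111000011110000111100001111)·(0111000001111010101100100010001) mod 2 = 0+0+0+1+0+0+0+0+0+0+0+1+1+0+1+0+0+0+0+1+0+0+1+0+0+0+0+0+0+0+1 mod 2 = 1
  s[3] = (0000000111111110000000011111111)·(0111000001111010101100100010001) mod 2 = 0+0+0+0+0+0+0+0+0+1+1+1+1+0+1+0+0+0+0+0+0+0+0+0+0+0+1+0+0+0+1 mod 2 = 1
  s[4] = (0000000000000001111111111111111)·(0111000001111010101100100010001) mod 2 = 0+0+0+0+0+0+0+0+0+0+0+0+0+0+0+0+1+0+1+1+0+0+1+0+0+0+1+0+0+0+1 mod 2 = 0
Syndrome = 11110
Column i of H is the binary representation of i, so the syndrome is the binary index of the flipped bit.
Read s = 11110 with s[0] as LSB: 1·2^0 + 1·2^1 + 1·2^2 + 1·2^3 + 0·2^4 = 15.
Error is at bit position 15.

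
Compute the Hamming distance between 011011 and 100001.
XOR = 111010, count of 1s = 4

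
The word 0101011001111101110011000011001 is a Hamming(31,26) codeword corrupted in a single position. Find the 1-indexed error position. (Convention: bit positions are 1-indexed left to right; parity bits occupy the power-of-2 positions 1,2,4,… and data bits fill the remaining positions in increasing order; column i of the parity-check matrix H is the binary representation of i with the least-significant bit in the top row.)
Syndrome s = H · r^T (mod 2), r = 0101011001111101110011000011001:
  s[0] = (1010101010101010101010101010101)·(0101011001111101110011000011001) mod 2 = 0+0+0+0+0+0+1+0+0+0+1+0+1+0+0+0+1+0+0+0+1+0+0+0+0+0+1+0+0+0+1 mod 2 = 1
  s[1] = (0110011001100110011001100110011)·(0101011001111101110011000011001) mod 2 = 0+1+0+0+0+1+1+0+0+1+1+0+0+1+0+0+0+1+0+0+0+1+0+0+0+0+1+0+0+0+1 mod 2 = 0
  s[2] = (0001111000011110000111100001111)·(0101011001111101110011000011001) mod 2 = 0+0+0+1+0+1+1+0+0+0+0+1+1+1+0+0+0+0+0+0+1+1+0+0+0+0+0+1+0+0+1 mod 2 = 0
  s[3] = (0000000111111110000000011111111)·(0101011001111101110011000011001) mod 2 = 0+0+0+0+0+0+0+0+0+1+1+1+1+1+0+0+0+0+0+0+0+0+0+0+0+0+1+1+0+0+1 mod 2 = 0
  s[4] = (0000000000000001111111111111111)·(0101011001111101110011000011001) mod 2 = 0+0+0+0+0+0+0+0+0+0+0+0+0+0+0+1+1+1+0+0+1+1+0+0+0+0+1+1+0+0+1 mod 2 = 0
Syndrome = 10000
Column i of H is the binary representation of i, so the syndrome is the binary index of the flipped bit.
Read s = 10000 with s[0] as LSB: 1·2^0 + 0·2^1 + 0·2^2 + 0·2^3 + 0·2^4 = 1.
Error is at bit position 1.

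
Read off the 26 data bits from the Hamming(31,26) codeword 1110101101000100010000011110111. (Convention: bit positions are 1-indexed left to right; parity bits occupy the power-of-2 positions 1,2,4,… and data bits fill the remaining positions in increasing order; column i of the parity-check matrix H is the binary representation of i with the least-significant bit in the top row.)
Parity bits occupy power-of-2 positions; data bits are at positions {3,5,6,7,9,10,11,12,13,14,15,17,18,19,20,21,22,23,24,25,26,27,28,29,30,31} (1-indexed).
Extract: c[3]=1 c[5]=1 c[6]=0 c[7]=1 c[9]=0 c[10]=1 c[11]=0 c[12]=0 c[13]=0 c[14]=1 c[15]=0 c[17]=0 c[18]=1 c[19]=0 c[20]=0 c[21]=0 c[22]=0 c[23]=0 c[24]=1 c[25]=1 c[26]=1 c[27]=1 c[28]=0 c[29]=1 c[30]=1 c[31]=1
Data = 11010100010010000011110111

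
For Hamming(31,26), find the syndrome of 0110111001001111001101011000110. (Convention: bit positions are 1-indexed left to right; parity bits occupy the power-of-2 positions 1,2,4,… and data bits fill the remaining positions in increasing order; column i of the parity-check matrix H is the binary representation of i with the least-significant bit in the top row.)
Syndrome s = H · r^T (mod 2), r = 0110111001001111001101011000110:
  s[0] = (1010101010101010101010101010101)·(0110111001001111001101011000110) mod 2 = 0+0+1+0+1+0+1+0+0+0+0+0+1+0+1+0+0+0+1+0+0+0+0+0+1+0+0+0+1+0+0 mod 2 = 0
  s[1] = (0110011001100110011001100110011)·(0110111001001111001101011000110) mod 2 = 0+1+1+0+0+1+1+0+0+1+0+0+0+1+1+0+0+0+1+0+0+1+0+0+0+0+0+0+0+1+0 mod 2 = 0
  s[2] = (0001111000011110000111100001111)·(0110111001001111001101011000110) mod 2 = 0+0+0+0+1+1+1+0+0+0+0+0+1+1+1+0+0+0+0+1+0+1+0+0+0+0+0+0+1+1+0 mod 2 = 0
  s[3] = (0000000111111110000000011111111)·(0110111001001111001101011000110) mod 2 = 0+0+0+0+0+0+0+0+0+1+0+0+1+1+1+0+0+0+0+0+0+0+0+1+1+0+0+0+1+1+0 mod 2 = 0
  s[4] = (0000000000000001111111111111111)·(0110111001001111001101011000110) mod 2 = 0+0+0+0+0+0+0+0+0+0+0+0+0+0+0+1+0+0+1+1+0+1+0+1+1+0+0+0+1+1+0 mod 2 = 0
Syndrome = 00000
s = 0: no error detected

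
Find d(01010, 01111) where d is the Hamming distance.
XOR = 00101, count of 1s = 2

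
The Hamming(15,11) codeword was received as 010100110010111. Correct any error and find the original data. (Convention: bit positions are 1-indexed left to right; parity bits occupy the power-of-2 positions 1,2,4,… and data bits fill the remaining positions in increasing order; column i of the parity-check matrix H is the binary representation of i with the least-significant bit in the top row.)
Syndrome s = H · r^T (mod 2), r = 010100110010111:
  s[0] = (101010101010101)·(010100110010111) mod 2 = 0+0+0+0+0+0+1+0+0+0+1+0+1+0+1 mod 2 = 0
  s[1] = (011001100110011)·(010100110010111) mod 2 = 0+1+0+0+0+0+1+0+0+0+1+0+0+1+1 mod 2 = 1
  s[2] = (000111100001111)·(010100110010111) mod 2 = 0+0+0+1+0+0+1+0+0+0+0+0+1+1+1 mod 2 = 1
  s[3] = (000000011111111)·(010100110010111) mod 2 = 0+0+0+0+0+0+0+1+0+0+1+0+1+1+1 mod 2 = 1
Syndrome = 0111
Column 14 of H equals this syndrome → error at bit 14 (1-indexed).
Flip bit 14: 010100110010111 → 010100110010101
Extract data bits at positions {3,5,6,7,9,10,11,12,13,14,15}: 00010010101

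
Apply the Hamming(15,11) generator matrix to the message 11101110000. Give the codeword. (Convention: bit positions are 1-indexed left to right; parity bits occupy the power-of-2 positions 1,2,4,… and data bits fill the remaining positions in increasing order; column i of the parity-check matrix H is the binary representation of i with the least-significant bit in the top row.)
Codeword c = d · G (mod 2), d = 11101110000:
  c[0] = d·G[:,0] = (11101110000)·(11011010101) mod 2 = 1+1+0+0+1+0+1+0+0+0+0 mod 2 = 0
  c[1] = d·G[:,1] = (11101110000)·(10110110011) mod 2 = 1+0+1+0+0+1+1+0+0+0+0 mod 2 = 0
  c[2] = d·G[:,2] = (11101110000)·(10000000000) mod 2 = 1+0+0+0+0+0+0+0+0+0+0 mod 2 = 1
  c[3] = d·G[:,3] = (11101110000)·(01110001111) mod 2 = 0+1+1+0+0+0+0+0+0+0+0 mod 2 = 0
  c[4] = d·G[:,4] = (11101110000)·(01000000000) mod 2 = 0+1+0+0+0+0+0+0+0+0+0 mod 2 = 1
  c[5] = d·G[:,5] = (11101110000)·(00100000000) mod 2 = 0+0+1+0+0+0+0+0+0+0+0 mod 2 = 1
  c[6] = d·G[:,6] = (11101110000)·(00010000000) mod 2 = 0+0+0+0+0+0+0+0+0+0+0 mod 2 = 0
  c[7] = d·G[:,7] = (11101110000)·(00001111111) mod 2 = 0+0+0+0+1+1+1+0+0+0+0 mod 2 = 1
  c[8] = d·G[:,8] = (11101110000)·(00001000000) mod 2 = 0+0+0+0+1+0+0+0+0+0+0 mod 2 = 1
  c[9] = d·G[:,9] = (11101110000)·(00000100000) mod 2 = 0+0+0+0+0+1+0+0+0+0+0 mod 2 = 1
  c[10] = d·G[:,10] = (11101110000)·(00000010000) mod 2 = 0+0+0+0+0+0+1+0+0+0+0 mod 2 = 1
  c[11] = d·G[:,11] = (11101110000)·(00000001000) mod 2 = 0+0+0+0+0+0+0+0+0+0+0 mod 2 = 0
  c[12] = d·G[:,12] = (11101110000)·(00000000100) mod 2 = 0+0+0+0+0+0+0+0+0+0+0 mod 2 = 0
  c[13] = d·G[:,13] = (11101110000)·(00000000010) mod 2 = 0+0+0+0+0+0+0+0+0+0+0 mod 2 = 0
  c[14] = d·G[:,14] = (11101110000)·(00000000001) mod 2 = 0+0+0+0+0+0+0+0+0+0+0 mod 2 = 0
Codeword = 001011011110000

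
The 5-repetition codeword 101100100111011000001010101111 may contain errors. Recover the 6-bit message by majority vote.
Split into 5-bit blocks and majority-vote each:
  block 1 = 10110: 3 ones, 2 zeros → 1
  block 2 = 01001: 2 ones, 3 zeros → 0
  block 3 = 11011: 4 ones, 1 zeros → 1
  block 4 = 00000: 0 ones, 5 zeros → 0
  block 5 = 10101: 3 ones, 2 zeros → 1
  block 6 = 01111: 4 ones, 1 zeros → 1
Decoded = 101011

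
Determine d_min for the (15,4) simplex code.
d_min = 8 (every nonzero codeword of the simplex code S_4 has weight 2^(r−1) = 8).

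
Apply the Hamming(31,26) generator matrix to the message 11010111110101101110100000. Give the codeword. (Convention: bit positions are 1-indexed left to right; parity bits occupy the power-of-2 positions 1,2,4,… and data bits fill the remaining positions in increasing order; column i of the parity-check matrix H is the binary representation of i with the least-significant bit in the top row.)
Codeword c = d · G (mod 2), d = 11010111110101101110100000:
  c[0] = d·G[:,0] = (11010111110101101110100000)·(11011010101101010101010101) mod 2 = 1+1+0+1+0+0+1+0+1+0+0+1+0+1+0+0+0+1+0+0+0+0+0+0+0+0 mod 2 = 0
  c[1] = d·G[:,1] = (11010111110101101110100000)·(10110110011011001100110011) mod 2 = 1+0+0+1+0+1+1+0+0+1+0+0+0+1+0+0+1+1+0+0+1+0+0+0+0+0 mod 2 = 1
  c[2] = d·G[:,2] = (11010111110101101110100000)·(10000000000000000000000000) mod 2 = 1+0+0+0+0+0+0+0+0+0+0+0+0+0+0+0+0+0+0+0+0+0+0+0+0+0 mod 2 = 1
  c[3] = d·G[:,3] = (11010111110101101110100000)·(01110001111000111100001111) mod 2 = 0+1+0+1+0+0+0+1+1+1+0+0+0+0+1+0+1+1+0+0+0+0+0+0+0+0 mod 2 = 0
  c[4] = d·G[:,4] = (11010111110101101110100000)·(01000000000000000000000000) mod 2 = 0+1+0+0+0+0+0+0+0+0+0+0+0+0+0+0+0+0+0+0+0+0+0+0+0+0 mod 2 = 1
  c[5] = d·G[:,5] = (11010111110101101110100000)·(00100000000000000000000000) mod 2 = 0+0+0+0+0+0+0+0+0+0+0+0+0+0+0+0+0+0+0+0+0+0+0+0+0+0 mod 2 = 0
  c[6] = d·G[:,6] = (11010111110101101110100000)·(00010000000000000000000000) mod 2 = 0+0+0+1+0+0+0+0+0+0+0+0+0+0+0+0+0+0+0+0+0+0+0+0+0+0 mod 2 = 1
  c[7] = d·G[:,7] = (11010111110101101110100000)·(00001111111000000011111111) mod 2 = 0+0+0+0+0+1+1+1+1+1+0+0+0+0+0+0+0+0+1+0+1+0+0+0+0+0 mod 2 = 1
  c[8] = d·G[:,8] = (11010111110101101110100000)·(00001000000000000000000000) mod 2 = 0+0+0+0+0+0+0+0+0+0+0+0+0+0+0+0+0+0+0+0+0+0+0+0+0+0 mod 2 = 0
  c[9] = d·G[:,9] = (11010111110101101110100000)·(00000100000000000000000000) mod 2 = 0+0+0+0+0+1+0+0+0+0+0+0+0+0+0+0+0+0+0+0+0+0+0+0+0+0 mod 2 = 1
  c[10] = d·G[:,10] = (11010111110101101110100000)·(00000010000000000000000000) mod 2 = 0+0+0+0+0+0+1+0+0+0+0+0+0+0+0+0+0+0+0+0+0+0+0+0+0+0 mod 2 = 1
  c[11] = d·G[:,11] = (11010111110101101110100000)·(00000001000000000000000000) mod 2 = 0+0+0+0+0+0+0+1+0+0+0+0+0+0+0+0+0+0+0+0+0+0+0+0+0+0 mod 2 = 1
  c[12] = d·G[:,12] = (11010111110101101110100000)·(00000000100000000000000000) mod 2 = 0+0+0+0+0+0+0+0+1+0+0+0+0+0+0+0+0+0+0+0+0+0+0+0+0+0 mod 2 = 1
  c[13] = d·G[:,13] = (11010111110101101110100000)·(00000000010000000000000000) mod 2 = 0+0+0+0+0+0+0+0+0+1+0+0+0+0+0+0+0+0+0+0+0+0+0+0+0+0 mod 2 = 1
  c[14] = d·G[:,14] = (11010111110101101110100000)·(00000000001000000000000000) mod 2 = 0+0+0+0+0+0+0+0+0+0+0+0+0+0+0+0+0+0+0+0+0+0+0+0+0+0 mod 2 = 0
  c[15] = d·G[:,15] = (11010111110101101110100000)·(00000000000111111111111111) mod 2 = 0+0+0+0+0+0+0+0+0+0+0+1+0+1+1+0+1+1+1+0+1+0+0+0+0+0 mod 2 = 1
  c[16] = d·G[:,16] = (11010111110101101110100000)·(00000000000100000000000000) mod 2 = 0+0+0+0+0+0+0+0+0+0+0+1+0+0+0+0+0+0+0+0+0+0+0+0+0+0 mod 2 = 1
  c[17] = d·G[:,17] = (11010111110101101110100000)·(00000000000010000000000000) mod 2 = 0+0+0+0+0+0+0+0+0+0+0+0+0+0+0+0+0+0+0+0+0+0+0+0+0+0 mod 2 = 0
  c[18] = d·G[:,18] = (11010111110101101110100000)·(00000000000001000000000000) mod 2 = 0+0+0+0+0+0+0+0+0+0+0+0+0+1+0+0+0+0+0+0+0+0+0+0+0+0 mod 2 = 1
  c[19] = d·G[:,19] = (11010111110101101110100000)·(00000000000000100000000000) mod 2 = 0+0+0+0+0+0+0+0+0+0+0+0+0+0+1+0+0+0+0+0+0+0+0+0+0+0 mod 2 = 1
  c[20] = d·G[:,20] = (11010111110101101110100000)·(00000000000000010000000000) mod 2 = 0+0+0+0+0+0+0+0+0+0+0+0+0+0+0+0+0+0+0+0+0+0+0+0+0+0 mod 2 = 0
  c[21] = d·G[:,21] = (11010111110101101110100000)·(00000000000000001000000000) mod 2 = 0+0+0+0+0+0+0+0+0+0+0+0+0+0+0+0+1+0+0+0+0+0+0+0+0+0 mod 2 = 1
  c[22] = d·G[:,22] = (11010111110101101110100000)·(00000000000000000100000000) mod 2 = 0+0+0+0+0+0+0+0+0+0+0+0+0+0+0+0+0+1+0+0+0+0+0+0+0+0 mod 2 = 1
  c[23] = d·G[:,23] = (11010111110101101110100000)·(00000000000000000010000000) mod 2 = 0+0+0+0+0+0+0+0+0+0+0+0+0+0+0+0+0+0+1+0+0+0+0+0+0+0 mod 2 = 1
  c[24] = d·G[:,24] = (11010111110101101110100000)·(00000000000000000001000000) mod 2 = 0+0+0+0+0+0+0+0+0+0+0+0+0+0+0+0+0+0+0+0+0+0+0+0+0+0 mod 2 = 0
  c[25] = d·G[:,25] = (11010111110101101110100000)·(00000000000000000000100000) mod 2 = 0+0+0+0+0+0+0+0+0+0+0+0+0+0+0+0+0+0+0+0+1+0+0+0+0+0 mod 2 = 1
  c[26] = d·G[:,26] = (11010111110101101110100000)·(00000000000000000000010000) mod 2 = 0+0+0+0+0+0+0+0+0+0+0+0+0+0+0+0+0+0+0+0+0+0+0+0+0+0 mod 2 = 0
  c[27] = d·G[:,27] = (11010111110101101110100000)·(00000000000000000000001000) mod 2 = 0+0+0+0+0+0+0+0+0+0+0+0+0+0+0+0+0+0+0+0+0+0+0+0+0+0 mod 2 = 0
  c[28] = d·G[:,28] = (11010111110101101110100000)·(00000000000000000000000100) mod 2 = 0+0+0+0+0+0+0+0+0+0+0+0+0+0+0+0+0+0+0+0+0+0+0+0+0+0 mod 2 = 0
  c[29] = d·G[:,29] = (11010111110101101110100000)·(00000000000000000000000010) mod 2 = 0+0+0+0+0+0+0+0+0+0+0+0+0+0+0+0+0+0+0+0+0+0+0+0+0+0 mod 2 = 0
  c[30] = d·G[:,30] = (11010111110101101110100000)·(00000000000000000000000001) mod 2 = 0+0+0+0+0+0+0+0+0+0+0+0+0+0+0+0+0+0+0+0+0+0+0+0+0+0 mod 2 = 0
Codeword = 0110101101111101101101110100000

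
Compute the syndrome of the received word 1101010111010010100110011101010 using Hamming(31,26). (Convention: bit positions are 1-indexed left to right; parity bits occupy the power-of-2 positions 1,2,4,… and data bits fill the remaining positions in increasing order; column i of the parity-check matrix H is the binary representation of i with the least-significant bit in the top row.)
Syndrome s = H · r^T (mod 2), r = 1101010111010010100110011101010:
  s[0] = (1010101010101010101010101010101)·(1101010111010010100110011101010) mod 2 = 1+0+0+0+0+0+0+0+1+0+0+0+0+0+1+0+1+0+0+0+1+0+0+0+1+0+0+0+0+0+0 mod 2 = 0
  s[1] = (0110011001100110011001100110011)·(1101010111010010100110011101010) mod 2 = 0+1+0+0+0+1+0+0+0+1+0+0+0+0+1+0+0+0+0+0+0+0+0+0+0+1+0+0+0+1+0 mod 2 = 0
  s[2] = (0001111000011110000111100001111)·(1101010111010010100110011101010) mod 2 = 0+0+0+1+0+1+0+0+0+0+0+1+0+0+1+0+0+0+0+1+1+0+0+0+0+0+0+1+0+1+0 mod 2 = 0
  s[3] = (0000000111111110000000011111111)·(1101010111010010100110011101010) mod 2 = 0+0+0+0+0+0+0+1+1+1+0+1+0+0+1+0+0+0+0+0+0+0+0+1+1+1+0+1+0+1+0 mod 2 = 0
  s[4] = (0000000000000001111111111111111)·(1101010111010010100110011101010) mod 2 = 0+0+0+0+0+0+0+0+0+0+0+0+0+0+0+0+1+0+0+1+1+0+0+1+1+1+0+1+0+1+0 mod 2 = 0
Syndrome = 00000
s = 0: no error detected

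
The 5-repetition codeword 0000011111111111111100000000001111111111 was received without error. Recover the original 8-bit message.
Split into 5-bit blocks: 00000 11111 11111 11111 00000 00000 11111 11111
Data = 01110011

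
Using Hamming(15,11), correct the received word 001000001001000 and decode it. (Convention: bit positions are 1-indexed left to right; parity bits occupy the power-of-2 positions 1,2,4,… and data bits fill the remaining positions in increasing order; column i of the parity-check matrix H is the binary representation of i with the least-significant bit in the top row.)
Syndrome s = H · r^T (mod 2), r = 001000001001000:
  s[0] = (101010101010101)·(001000001001000) mod 2 = 0+0+1+0+0+0+0+0+1+0+0+0+0+0+0 mod 2 = 0
  s[1] = (011001100110011)·(001000001001000) mod 2 = 0+0+1+0+0+0+0+0+0+0+0+0+0+0+0 mod 2 = 1
  s[2] = (000111100001111)·(001000001001000) mod 2 = 0+0+0+0+0+0+0+0+0+0+0+1+0+0+0 mod 2 = 1
  s[3] = (000000011111111)·(001000001001000) mod 2 = 0+0+0+0+0+0+0+0+1+0+0+1+0+0+0 mod 2 = 0
Syndrome = 0110
Column 6 of H equals this syndrome → error at bit 6 (1-indexed).
Flip bit 6: 001000001001000 → 001001001001000
Extract data bits at positions {3,5,6,7,9,10,11,12,13,14,15}: 10101001000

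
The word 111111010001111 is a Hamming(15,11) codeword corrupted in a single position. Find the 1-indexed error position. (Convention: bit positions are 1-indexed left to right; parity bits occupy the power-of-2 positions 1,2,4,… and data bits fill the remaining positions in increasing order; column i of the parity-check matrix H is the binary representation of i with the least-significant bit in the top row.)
Syndrome s = H · r^T (mod 2), r = 111111010001111:
  s[0] = (101010101010101)·(111111010001111) mod 2 = 1+0+1+0+1+0+0+0+0+0+0+0+1+0+1 mod 2 = 1
  s[1] = (011001100110011)·(111111010001111) mod 2 = 0+1+1+0+0+1+0+0+0+0+0+0+0+1+1 mod 2 = 1
  s[2] = (000111100001111)·(111111010001111) mod 2 = 0+0+0+1+1+1+0+0+0+0+0+1+1+1+1 mod 2 = 1
  s[3] = (000000011111111)·(111111010001111) mod 2 = 0+0+0+0+0+0+0+1+0+0+0+1+1+1+1 mod 2 = 1
Syndrome = 1111
Column i of H is the binary representation of i, so the syndrome is the binary index of the flipped bit.
Read s = 1111 with s[0] as LSB: 1·2^0 + 1·2^1 + 1·2^2 + 1·2^3 = 15.
Error is at bit position 15.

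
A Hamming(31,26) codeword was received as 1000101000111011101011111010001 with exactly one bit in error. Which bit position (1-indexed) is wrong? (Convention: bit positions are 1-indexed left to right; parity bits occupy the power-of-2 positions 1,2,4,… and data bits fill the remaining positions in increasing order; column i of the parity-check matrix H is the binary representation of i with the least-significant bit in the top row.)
Syndrome s = H · r^T (mod 2), r = 1000101000111011101011111010001:
  s[0] = (1010101010101010101010101010101)·(1000101000111011101011111010001) mod 2 = 1+0+0+0+1+0+1+0+0+0+1+0+1+0+1+0+1+0+1+0+1+0+1+0+1+0+1+0+0+0+1 mod 2 = 1
  s[1] = (0110011001100110011001100110011)·(1000101000111011101011111010001) mod 2 = 0+0+0+0+0+0+1+0+0+0+1+0+0+0+1+0+0+0+1+0+0+1+1+0+0+0+1+0+0+0+1 mod 2 = 0
  s[2] = (0001111000011110000111100001111)·(1000101000111011101011111010001) mod 2 = 0+0+0+0+1+0+1+0+0+0+0+1+1+0+1+0+0+0+0+0+1+1+1+0+0+0+0+0+0+0+1 mod 2 = 1
  s[3] = (0000000111111110000000011111111)·(1000101000111011101011111010001) mod 2 = 0+0+0+0+0+0+0+0+0+0+1+1+1+0+1+0+0+0+0+0+0+0+0+1+1+0+1+0+0+0+1 mod 2 = 0
  s[4] = (0000000000000001111111111111111)·(1000101000111011101011111010001) mod 2 = 0+0+0+0+0+0+0+0+0+0+0+0+0+0+0+1+1+0+1+0+1+1+1+1+1+0+1+0+0+0+1 mod 2 = 0
Syndrome = 10100
Column i of H is the binary representation of i, so the syndrome is the binary index of the flipped bit.
Read s = 10100 with s[0] as LSB: 1·2^0 + 0·2^1 + 1·2^2 + 0·2^3 + 0·2^4 = 5.
Error is at bit position 5.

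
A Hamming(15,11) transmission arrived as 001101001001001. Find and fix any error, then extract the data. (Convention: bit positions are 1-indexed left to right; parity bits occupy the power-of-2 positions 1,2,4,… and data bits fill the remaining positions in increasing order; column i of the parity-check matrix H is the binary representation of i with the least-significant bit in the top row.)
Syndrome s = H · r^T (mod 2), r = 001101001001001:
  s[0] = (101010101010101)·(001101001001001) mod 2 = 0+0+1+0+0+0+0+0+1+0+0+0+0+0+1 mod 2 = 1
  s[1] = (011001100110011)·(001101001001001) mod 2 = 0+0+1+0+0+1+0+0+0+0+0+0+0+0+1 mod 2 = 1
  s[2] = (000111100001111)·(001101001001001) mod 2 = 0+0+0+1+0+1+0+0+0+0+0+1+0+0+1 mod 2 = 0
  s[3] = (000000011111111)·(001101001001001) mod 2 = 0+0+0+0+0+0+0+0+1+0+0+1+0+0+1 mod 2 = 1
Syndrome = 1101
Column 11 of H equals this syndrome → error at bit 11 (1-indexed).
Flip bit 11: 001101001001001 → 001101001011001
Extract data bits at positions {3,5,6,7,9,10,11,12,13,14,15}: 10101011001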